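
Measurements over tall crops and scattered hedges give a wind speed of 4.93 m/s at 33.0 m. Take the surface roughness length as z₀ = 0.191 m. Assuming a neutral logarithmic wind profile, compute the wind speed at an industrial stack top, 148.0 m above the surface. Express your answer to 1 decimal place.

6.4 m/s

Log law: V(z) ∝ ln(z/z₀), so V₂/V₁ = ln(z₂/z₀) / ln(z₁/z₀).
ln(148.0/0.191) = 6.6527, ln(33.0/0.191) = 5.1520
V₂ = 4.93 × 6.6527/5.1520 = 4.93 × 1.2913 = 6.3660 m/s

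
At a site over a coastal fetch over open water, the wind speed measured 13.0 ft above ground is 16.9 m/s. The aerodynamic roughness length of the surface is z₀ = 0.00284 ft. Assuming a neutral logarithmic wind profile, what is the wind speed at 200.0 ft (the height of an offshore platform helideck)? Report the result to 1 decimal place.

Log law: V(z) ∝ ln(z/z₀), so V₂/V₁ = ln(z₂/z₀) / ln(z₁/z₀).
ln(200.0/0.00284) = 11.1623, ln(13.0/0.00284) = 8.4289
V₂ = 16.9 × 11.1623/8.4289 = 16.9 × 1.3243 = 22.3804 m/s

22.4 m/s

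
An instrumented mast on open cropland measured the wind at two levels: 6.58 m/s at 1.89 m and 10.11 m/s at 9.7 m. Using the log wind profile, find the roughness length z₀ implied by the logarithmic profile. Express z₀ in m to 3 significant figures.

Log law: V(z) ∝ ln(z/z₀). With r = V₁/V₂ = 6.58/10.11 = 0.65084,
r · ln(z₂/z₀) = ln(z₁/z₀) ⇒ ln z₀ = (ln z₁ − r·ln z₂)/(1 − r)
ln z₀ = (0.63658 − 0.65084×2.27213) / 0.34916 = -2.4121
z₀ = exp(-2.4121) = 0.08962 m

z₀ ≈ 0.0896 m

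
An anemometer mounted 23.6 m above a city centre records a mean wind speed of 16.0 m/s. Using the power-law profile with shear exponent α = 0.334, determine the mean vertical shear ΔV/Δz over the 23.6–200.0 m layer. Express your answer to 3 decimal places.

0.094 m/s/m

Power law: V₂ = V₁ · (z₂/z₁)^α = 16.0 × (8.4746)^0.334 = 32.6672 m/s
ΔV/Δz = (32.6672 − 16.0)/(200.0 − 23.6) = 16.6672/176.4000 = 0.09449 m/s/m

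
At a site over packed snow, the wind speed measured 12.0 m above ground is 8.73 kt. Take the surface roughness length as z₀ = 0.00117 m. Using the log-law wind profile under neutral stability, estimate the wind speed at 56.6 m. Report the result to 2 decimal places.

10.20 kt

Log law: V(z) ∝ ln(z/z₀), so V₂/V₁ = ln(z₂/z₀) / ln(z₁/z₀).
ln(56.6/0.00117) = 10.7868, ln(12.0/0.00117) = 9.2357
V₂ = 8.73 × 10.7868/9.2357 = 8.73 × 1.1679 = 10.1962 kt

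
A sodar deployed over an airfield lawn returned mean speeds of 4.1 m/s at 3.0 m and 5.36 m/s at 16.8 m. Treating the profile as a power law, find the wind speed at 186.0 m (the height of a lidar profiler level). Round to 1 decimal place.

First find α: α = ln(V₂/V₁)/ln(z₂/z₁) = ln(5.36/4.1)/ln(16.8/3.0) = 0.26798/1.72277 = 0.1556
Extrapolate from 16.8 m to 186.0 m: V₃ = 5.36 × (186.0/16.8)^0.1556 = 5.36 × 1.4535 = 7.7910 m/s

7.8 m/s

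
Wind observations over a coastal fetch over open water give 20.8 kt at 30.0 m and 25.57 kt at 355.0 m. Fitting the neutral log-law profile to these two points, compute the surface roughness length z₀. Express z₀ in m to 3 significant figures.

Log law: V(z) ∝ ln(z/z₀). With r = V₁/V₂ = 20.8/25.57 = 0.81345,
r · ln(z₂/z₀) = ln(z₁/z₀) ⇒ ln z₀ = (ln z₁ − r·ln z₂)/(1 − r)
ln z₀ = (3.40120 − 0.81345×5.87212) / 0.18655 = -7.3735
z₀ = exp(-7.3735) = 0.0006277 m

z₀ ≈ 0.000628 m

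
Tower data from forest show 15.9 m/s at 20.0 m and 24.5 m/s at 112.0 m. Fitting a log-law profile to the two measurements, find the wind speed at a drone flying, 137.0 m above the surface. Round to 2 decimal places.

25.51 m/s

Log law: V ∝ ln(z/z₀). From the pair, with r = V₁/V₂ = 0.64898,
ln z₀ = (ln z₁ − r·ln z₂)/(1 − r) = (2.9957 − 0.64898×4.7185)/0.35102 = -0.1894 → z₀ = 0.8275 m
V₃ = V₁ · ln(z₃/z₀)/ln(z₁/z₀) = 15.9 × 5.1094/3.1851 = 25.5058 m/s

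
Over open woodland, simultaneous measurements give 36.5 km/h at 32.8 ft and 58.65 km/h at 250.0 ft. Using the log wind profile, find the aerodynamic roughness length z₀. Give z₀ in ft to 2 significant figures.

Log law: V(z) ∝ ln(z/z₀). With r = V₁/V₂ = 36.5/58.65 = 0.62234,
r · ln(z₂/z₀) = ln(z₁/z₀) ⇒ ln z₀ = (ln z₁ − r·ln z₂)/(1 − r)
ln z₀ = (3.49043 − 0.62234×5.52146) / 0.37766 = 0.1436
z₀ = exp(0.1436) = 1.154 ft

z₀ ≈ 1.2 ft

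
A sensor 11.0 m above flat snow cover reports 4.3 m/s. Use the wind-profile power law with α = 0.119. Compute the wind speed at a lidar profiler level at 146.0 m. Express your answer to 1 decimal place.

Power-law profile: V₂ = V₁ · (z₂/z₁)^α
V₂ = 4.3 × (146.0/11.0)^0.119 = 4.3 × (13.2727)^0.119
    = 4.3 × 1.3603 = 5.8493 m/s

5.8 m/s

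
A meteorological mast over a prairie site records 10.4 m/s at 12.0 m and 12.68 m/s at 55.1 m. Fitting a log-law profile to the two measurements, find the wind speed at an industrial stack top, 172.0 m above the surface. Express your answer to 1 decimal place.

14.4 m/s

Log law: V ∝ ln(z/z₀). From the pair, with r = V₁/V₂ = 0.82019,
ln z₀ = (ln z₁ − r·ln z₂)/(1 − r) = (2.4849 − 0.82019×4.0091)/0.17981 = -4.4678 → z₀ = 0.01147 m
V₃ = V₁ · ln(z₃/z₀)/ln(z₁/z₀) = 10.4 × 9.6153/6.9527 = 14.3828 m/s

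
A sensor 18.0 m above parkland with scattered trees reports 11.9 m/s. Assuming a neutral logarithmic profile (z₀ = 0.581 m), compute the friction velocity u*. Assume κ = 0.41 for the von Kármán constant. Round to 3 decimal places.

u* ≈ 1.421 m/s

Log law: V(z) = (u*/κ) · ln(z/z₀) ⇒ u* = κ · V / ln(z/z₀)
u* = 0.41 × 11.9 / ln(18.0/0.581) = 0.41 × 11.9 / 3.4334
   = 4.8790 / 3.4334 = 1.4211 m/s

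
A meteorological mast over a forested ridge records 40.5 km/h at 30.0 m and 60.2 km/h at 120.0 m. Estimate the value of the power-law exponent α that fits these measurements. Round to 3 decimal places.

Power law: V₂/V₁ = (z₂/z₁)^α ⇒ α = ln(V₂/V₁) / ln(z₂/z₁)
α = ln(60.2/40.5) / ln(120.0/30.0) = ln(1.4864) / ln(4.0000)
  = 0.39637 / 1.38629 = 0.28592

α ≈ 0.286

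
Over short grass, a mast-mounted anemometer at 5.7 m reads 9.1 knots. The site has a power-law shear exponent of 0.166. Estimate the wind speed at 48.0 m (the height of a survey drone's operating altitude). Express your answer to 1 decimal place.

13.0 knots

Power-law profile: V₂ = V₁ · (z₂/z₁)^α
V₂ = 9.1 × (48.0/5.7)^0.166 = 9.1 × (8.4211)^0.166
    = 9.1 × 1.4243 = 12.9614 knots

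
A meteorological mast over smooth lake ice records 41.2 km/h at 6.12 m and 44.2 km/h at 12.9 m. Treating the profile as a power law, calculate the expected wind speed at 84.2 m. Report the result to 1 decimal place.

First find α: α = ln(V₂/V₁)/ln(z₂/z₁) = ln(44.2/41.2)/ln(12.9/6.12) = 0.07029/0.74567 = 0.0943
Extrapolate from 12.9 m to 84.2 m: V₃ = 44.2 × (84.2/12.9)^0.0943 = 44.2 × 1.1934 = 52.7495 km/h

52.7 km/h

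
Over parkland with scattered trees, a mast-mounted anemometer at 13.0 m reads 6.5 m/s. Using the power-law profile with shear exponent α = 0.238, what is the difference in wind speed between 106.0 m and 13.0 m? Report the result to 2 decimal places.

4.21 m/s

Power law: V₂ = V₁ · (z₂/z₁)^α = 6.5 × (8.1538)^0.238 = 10.7107 m/s
ΔV = 10.7107 − 6.5 = 4.2107 m/s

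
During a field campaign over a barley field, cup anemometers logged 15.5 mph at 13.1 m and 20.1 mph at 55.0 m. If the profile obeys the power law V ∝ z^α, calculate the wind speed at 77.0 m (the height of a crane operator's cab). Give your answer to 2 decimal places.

First find α: α = ln(V₂/V₁)/ln(z₂/z₁) = ln(20.1/15.5)/ln(55.0/13.1) = 0.25988/1.43472 = 0.1811
Extrapolate from 55.0 m to 77.0 m: V₃ = 20.1 × (77.0/55.0)^0.1811 = 20.1 × 1.0628 = 21.3631 mph

21.36 mph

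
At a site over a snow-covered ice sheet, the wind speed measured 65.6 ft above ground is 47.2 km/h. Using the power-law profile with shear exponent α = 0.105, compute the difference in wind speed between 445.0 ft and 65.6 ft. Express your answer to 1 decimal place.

Power law: V₂ = V₁ · (z₂/z₁)^α = 47.2 × (6.7835)^0.105 = 57.7092 km/h
ΔV = 57.7092 − 47.2 = 10.5092 km/h

10.5 km/h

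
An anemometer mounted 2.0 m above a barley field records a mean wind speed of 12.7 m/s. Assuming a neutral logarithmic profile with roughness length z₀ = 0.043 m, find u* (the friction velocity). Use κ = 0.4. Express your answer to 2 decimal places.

u* ≈ 1.32 m/s

Log law: V(z) = (u*/κ) · ln(z/z₀) ⇒ u* = κ · V / ln(z/z₀)
u* = 0.4 × 12.7 / ln(2.0/0.043) = 0.4 × 12.7 / 3.8397
   = 5.0800 / 3.8397 = 1.3230 m/s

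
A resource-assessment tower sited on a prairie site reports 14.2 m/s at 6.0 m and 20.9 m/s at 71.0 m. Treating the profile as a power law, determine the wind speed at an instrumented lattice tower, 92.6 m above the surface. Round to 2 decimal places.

First find α: α = ln(V₂/V₁)/ln(z₂/z₁) = ln(20.9/14.2)/ln(71.0/6.0) = 0.38651/2.47092 = 0.1564
Extrapolate from 71.0 m to 92.6 m: V₃ = 20.9 × (92.6/71.0)^0.1564 = 20.9 × 1.0424 = 21.7866 m/s

21.79 m/s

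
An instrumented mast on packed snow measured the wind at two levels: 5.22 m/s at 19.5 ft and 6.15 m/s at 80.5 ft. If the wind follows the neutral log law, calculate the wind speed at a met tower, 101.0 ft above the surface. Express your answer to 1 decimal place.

6.3 m/s

Log law: V ∝ ln(z/z₀). From the pair, with r = V₁/V₂ = 0.84878,
ln z₀ = (ln z₁ − r·ln z₂)/(1 − r) = (2.9704 − 0.84878×4.3883)/0.15122 = -4.9878 → z₀ = 0.006821 ft
V₃ = V₁ · ln(z₃/z₀)/ln(z₁/z₀) = 5.22 × 9.6029/7.9582 = 6.2988 m/s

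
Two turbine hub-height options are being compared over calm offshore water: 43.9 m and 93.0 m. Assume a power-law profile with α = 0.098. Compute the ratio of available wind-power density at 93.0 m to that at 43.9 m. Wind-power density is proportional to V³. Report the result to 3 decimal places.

Speed ratio: V_B/V_A = (z_B/z_A)^α = (93.0/43.9)^0.098 = (2.1185)^0.098 = 1.07634
Power-density ratio: P_B/P_A = (V_B/V_A)³ = (1.07634)³ = 1.24695

1.247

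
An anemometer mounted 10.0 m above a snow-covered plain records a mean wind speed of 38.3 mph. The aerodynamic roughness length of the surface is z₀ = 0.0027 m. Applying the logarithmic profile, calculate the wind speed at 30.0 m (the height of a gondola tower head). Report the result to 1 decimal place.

43.4 mph

Log law: V(z) ∝ ln(z/z₀), so V₂/V₁ = ln(z₂/z₀) / ln(z₁/z₀).
ln(30.0/0.0027) = 9.3157, ln(10.0/0.0027) = 8.2171
V₂ = 38.3 × 9.3157/8.2171 = 38.3 × 1.1337 = 43.4207 mph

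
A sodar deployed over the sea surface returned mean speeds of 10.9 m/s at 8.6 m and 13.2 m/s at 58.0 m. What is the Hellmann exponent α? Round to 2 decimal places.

Power law: V₂/V₁ = (z₂/z₁)^α ⇒ α = ln(V₂/V₁) / ln(z₂/z₁)
α = ln(13.2/10.9) / ln(58.0/8.6) = ln(1.2110) / ln(6.7442)
  = 0.19145 / 1.90868 = 0.10031

α ≈ 0.10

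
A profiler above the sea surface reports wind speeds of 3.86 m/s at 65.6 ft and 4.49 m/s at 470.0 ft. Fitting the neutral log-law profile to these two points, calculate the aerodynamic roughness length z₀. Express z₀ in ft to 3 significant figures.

z₀ ≈ 0.000378 ft

Log law: V(z) ∝ ln(z/z₀). With r = V₁/V₂ = 3.86/4.49 = 0.85969,
r · ln(z₂/z₀) = ln(z₁/z₀) ⇒ ln z₀ = (ln z₁ − r·ln z₂)/(1 − r)
ln z₀ = (4.18358 − 0.85969×6.15273) / 0.14031 = -7.8814
z₀ = exp(-7.8814) = 0.0003777 ft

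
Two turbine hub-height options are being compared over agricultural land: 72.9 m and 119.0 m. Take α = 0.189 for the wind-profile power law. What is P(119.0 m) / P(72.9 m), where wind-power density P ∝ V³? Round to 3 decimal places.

1.320

Speed ratio: V_B/V_A = (z_B/z_A)^α = (119.0/72.9)^0.189 = (1.6324)^0.189 = 1.09704
Power-density ratio: P_B/P_A = (V_B/V_A)³ = (1.09704)³ = 1.32029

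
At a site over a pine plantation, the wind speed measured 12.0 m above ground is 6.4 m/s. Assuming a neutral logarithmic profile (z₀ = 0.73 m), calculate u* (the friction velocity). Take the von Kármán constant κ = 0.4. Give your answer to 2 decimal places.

Log law: V(z) = (u*/κ) · ln(z/z₀) ⇒ u* = κ · V / ln(z/z₀)
u* = 0.4 × 6.4 / ln(12.0/0.73) = 0.4 × 6.4 / 2.7996
   = 2.5600 / 2.7996 = 0.9144 m/s

u* ≈ 0.91 m/s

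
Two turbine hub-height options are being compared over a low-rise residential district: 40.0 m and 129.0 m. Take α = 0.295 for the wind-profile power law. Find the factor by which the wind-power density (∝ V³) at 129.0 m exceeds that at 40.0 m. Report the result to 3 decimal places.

Speed ratio: V_B/V_A = (z_B/z_A)^α = (129.0/40.0)^0.295 = (3.2250)^0.295 = 1.41259
Power-density ratio: P_B/P_A = (V_B/V_A)³ = (1.41259)³ = 2.81870

2.819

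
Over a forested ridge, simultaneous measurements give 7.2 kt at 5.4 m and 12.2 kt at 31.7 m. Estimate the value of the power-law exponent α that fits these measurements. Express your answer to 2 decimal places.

Power law: V₂/V₁ = (z₂/z₁)^α ⇒ α = ln(V₂/V₁) / ln(z₂/z₁)
α = ln(12.2/7.2) / ln(31.7/5.4) = ln(1.6944) / ln(5.8704)
  = 0.52735 / 1.76992 = 0.29795

α ≈ 0.30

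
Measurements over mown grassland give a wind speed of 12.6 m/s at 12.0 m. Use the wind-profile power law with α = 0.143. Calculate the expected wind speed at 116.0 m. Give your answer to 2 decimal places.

17.43 m/s

Power-law profile: V₂ = V₁ · (z₂/z₁)^α
V₂ = 12.6 × (116.0/12.0)^0.143 = 12.6 × (9.6667)^0.143
    = 12.6 × 1.3832 = 17.4287 m/s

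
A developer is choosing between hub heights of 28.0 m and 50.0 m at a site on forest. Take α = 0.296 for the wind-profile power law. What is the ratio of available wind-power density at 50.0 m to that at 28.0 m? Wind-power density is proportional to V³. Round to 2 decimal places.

1.67

Speed ratio: V_B/V_A = (z_B/z_A)^α = (50.0/28.0)^0.296 = (1.7857)^0.296 = 1.18723
Power-density ratio: P_B/P_A = (V_B/V_A)³ = (1.18723)³ = 1.67344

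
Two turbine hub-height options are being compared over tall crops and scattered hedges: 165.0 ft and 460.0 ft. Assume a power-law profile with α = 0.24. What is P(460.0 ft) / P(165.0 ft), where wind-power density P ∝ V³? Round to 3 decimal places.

2.092

Speed ratio: V_B/V_A = (z_B/z_A)^α = (460.0/165.0)^0.24 = (2.7879)^0.24 = 1.27899
Power-density ratio: P_B/P_A = (V_B/V_A)³ = (1.27899)³ = 2.09217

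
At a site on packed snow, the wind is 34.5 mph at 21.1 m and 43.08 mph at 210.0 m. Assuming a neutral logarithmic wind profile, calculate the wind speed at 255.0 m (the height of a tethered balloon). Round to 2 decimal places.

Log law: V ∝ ln(z/z₀). From the pair, with r = V₁/V₂ = 0.80084,
ln z₀ = (ln z₁ − r·ln z₂)/(1 − r) = (3.0493 − 0.80084×5.3471)/0.19916 = -6.1903 → z₀ = 0.002049 m
V₃ = V₁ · ln(z₃/z₀)/ln(z₁/z₀) = 34.5 × 11.7315/9.2395 = 43.8050 mph

43.80 mph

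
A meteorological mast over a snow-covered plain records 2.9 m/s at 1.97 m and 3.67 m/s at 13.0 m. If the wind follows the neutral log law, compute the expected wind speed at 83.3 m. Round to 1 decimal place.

Log law: V ∝ ln(z/z₀). From the pair, with r = V₁/V₂ = 0.79019,
ln z₀ = (ln z₁ − r·ln z₂)/(1 − r) = (0.6780 − 0.79019×2.5649)/0.20981 = -6.4285 → z₀ = 0.001615 m
V₃ = V₁ · ln(z₃/z₀)/ln(z₁/z₀) = 2.9 × 10.8510/7.1066 = 4.4280 m/s

4.4 m/s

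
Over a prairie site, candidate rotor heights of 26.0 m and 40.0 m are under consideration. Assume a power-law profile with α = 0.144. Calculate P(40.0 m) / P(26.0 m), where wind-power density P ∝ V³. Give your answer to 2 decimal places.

Speed ratio: V_B/V_A = (z_B/z_A)^α = (40.0/26.0)^0.144 = (1.5385)^0.144 = 1.06400
Power-density ratio: P_B/P_A = (V_B/V_A)³ = (1.06400)³ = 1.20454

1.20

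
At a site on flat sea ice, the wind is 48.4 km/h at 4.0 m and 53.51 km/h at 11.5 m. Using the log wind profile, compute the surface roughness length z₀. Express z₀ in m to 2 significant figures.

Log law: V(z) ∝ ln(z/z₀). With r = V₁/V₂ = 48.4/53.51 = 0.90450,
r · ln(z₂/z₀) = ln(z₁/z₀) ⇒ ln z₀ = (ln z₁ − r·ln z₂)/(1 − r)
ln z₀ = (1.38629 − 0.90450×2.44235) / 0.09550 = -8.6162
z₀ = exp(-8.6162) = 0.0001811 m

z₀ ≈ 0.00018 m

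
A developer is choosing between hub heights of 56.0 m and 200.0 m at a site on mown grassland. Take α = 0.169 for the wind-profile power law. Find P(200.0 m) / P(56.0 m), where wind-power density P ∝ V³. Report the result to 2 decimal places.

1.91

Speed ratio: V_B/V_A = (z_B/z_A)^α = (200.0/56.0)^0.169 = (3.5714)^0.169 = 1.24002
Power-density ratio: P_B/P_A = (V_B/V_A)³ = (1.24002)³ = 1.90674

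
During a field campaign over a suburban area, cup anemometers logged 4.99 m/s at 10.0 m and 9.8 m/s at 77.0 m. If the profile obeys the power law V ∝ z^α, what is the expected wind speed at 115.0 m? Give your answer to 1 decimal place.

First find α: α = ln(V₂/V₁)/ln(z₂/z₁) = ln(9.8/4.99)/ln(77.0/10.0) = 0.67495/2.04122 = 0.3307
Extrapolate from 77.0 m to 115.0 m: V₃ = 9.8 × (115.0/77.0)^0.3307 = 9.8 × 1.1418 = 11.1900 m/s

11.2 m/s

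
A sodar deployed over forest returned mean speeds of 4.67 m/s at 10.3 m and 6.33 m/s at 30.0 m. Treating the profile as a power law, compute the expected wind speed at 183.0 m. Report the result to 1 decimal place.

10.6 m/s

First find α: α = ln(V₂/V₁)/ln(z₂/z₁) = ln(6.33/4.67)/ln(30.0/10.3) = 0.30414/1.06905 = 0.2845
Extrapolate from 30.0 m to 183.0 m: V₃ = 6.33 × (183.0/30.0)^0.2845 = 6.33 × 1.6727 = 10.5883 m/s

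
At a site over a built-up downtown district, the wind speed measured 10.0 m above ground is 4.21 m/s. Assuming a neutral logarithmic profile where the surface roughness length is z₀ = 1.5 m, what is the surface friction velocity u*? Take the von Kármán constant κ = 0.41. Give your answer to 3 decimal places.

Log law: V(z) = (u*/κ) · ln(z/z₀) ⇒ u* = κ · V / ln(z/z₀)
u* = 0.41 × 4.21 / ln(10.0/1.5) = 0.41 × 4.21 / 1.8971
   = 1.7261 / 1.8971 = 0.9099 m/s

u* ≈ 0.910 m/s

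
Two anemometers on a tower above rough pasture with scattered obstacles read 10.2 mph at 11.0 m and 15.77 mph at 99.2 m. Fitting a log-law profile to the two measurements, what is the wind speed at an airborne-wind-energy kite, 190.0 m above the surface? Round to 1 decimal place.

Log law: V ∝ ln(z/z₀). From the pair, with r = V₁/V₂ = 0.64680,
ln z₀ = (ln z₁ − r·ln z₂)/(1 − r) = (2.3979 − 0.64680×4.5971)/0.35320 = -1.6294 → z₀ = 0.1960 m
V₃ = V₁ · ln(z₃/z₀)/ln(z₁/z₀) = 10.2 × 6.8765/4.0273 = 17.4160 mph

17.4 mph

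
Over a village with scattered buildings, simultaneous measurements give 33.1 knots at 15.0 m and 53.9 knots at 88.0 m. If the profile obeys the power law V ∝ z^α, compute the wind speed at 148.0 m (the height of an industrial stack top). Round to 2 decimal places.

62.20 knots

First find α: α = ln(V₂/V₁)/ln(z₂/z₁) = ln(53.9/33.1)/ln(88.0/15.0) = 0.48760/1.76929 = 0.2756
Extrapolate from 88.0 m to 148.0 m: V₃ = 53.9 × (148.0/88.0)^0.2756 = 53.9 × 1.1540 = 62.2030 knots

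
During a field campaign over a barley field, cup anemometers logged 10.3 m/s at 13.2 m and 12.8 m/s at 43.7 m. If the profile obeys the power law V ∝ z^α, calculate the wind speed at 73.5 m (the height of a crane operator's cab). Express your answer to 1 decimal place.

First find α: α = ln(V₂/V₁)/ln(z₂/z₁) = ln(12.8/10.3)/ln(43.7/13.2) = 0.21730/1.19713 = 0.1815
Extrapolate from 43.7 m to 73.5 m: V₃ = 12.8 × (73.5/43.7)^0.1815 = 12.8 × 1.0990 = 14.0669 m/s

14.1 m/s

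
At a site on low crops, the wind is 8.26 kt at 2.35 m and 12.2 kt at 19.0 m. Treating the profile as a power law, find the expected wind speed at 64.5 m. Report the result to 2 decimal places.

First find α: α = ln(V₂/V₁)/ln(z₂/z₁) = ln(12.2/8.26)/ln(19.0/2.35) = 0.39001/2.09002 = 0.1866
Extrapolate from 19.0 m to 64.5 m: V₃ = 12.2 × (64.5/19.0)^0.1866 = 12.2 × 1.2562 = 15.3254 kt

15.33 kt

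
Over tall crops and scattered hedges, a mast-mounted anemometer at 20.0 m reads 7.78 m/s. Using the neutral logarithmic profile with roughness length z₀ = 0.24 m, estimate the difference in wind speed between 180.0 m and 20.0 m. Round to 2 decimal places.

3.87 m/s

Log law: V₂ = V₁ · ln(z₂/z₀)/ln(z₁/z₀) = 7.78 × 6.6201/4.4228 = 11.6450 m/s
ΔV = 11.6450 − 7.78 = 3.8650 m/s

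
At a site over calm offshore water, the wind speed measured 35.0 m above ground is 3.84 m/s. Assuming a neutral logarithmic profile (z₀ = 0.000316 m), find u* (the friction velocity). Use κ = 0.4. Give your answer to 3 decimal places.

Log law: V(z) = (u*/κ) · ln(z/z₀) ⇒ u* = κ · V / ln(z/z₀)
u* = 0.4 × 3.84 / ln(35.0/0.000316) = 0.4 × 3.84 / 11.6151
   = 1.5360 / 11.6151 = 0.1322 m/s

u* ≈ 0.132 m/s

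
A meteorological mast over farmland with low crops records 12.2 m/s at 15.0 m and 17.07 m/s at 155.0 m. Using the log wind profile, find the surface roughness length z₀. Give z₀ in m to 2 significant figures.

Log law: V(z) ∝ ln(z/z₀). With r = V₁/V₂ = 12.2/17.07 = 0.71470,
r · ln(z₂/z₀) = ln(z₁/z₀) ⇒ ln z₀ = (ln z₁ − r·ln z₂)/(1 − r)
ln z₀ = (2.70805 − 0.71470×5.04343) / 0.28530 = -3.1424
z₀ = exp(-3.1424) = 0.04318 m

z₀ ≈ 0.043 m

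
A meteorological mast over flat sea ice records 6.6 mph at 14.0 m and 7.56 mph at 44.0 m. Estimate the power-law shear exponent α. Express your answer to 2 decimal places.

Power law: V₂/V₁ = (z₂/z₁)^α ⇒ α = ln(V₂/V₁) / ln(z₂/z₁)
α = ln(7.56/6.6) / ln(44.0/14.0) = ln(1.1455) / ln(3.1429)
  = 0.13580 / 1.14513 = 0.11859

α ≈ 0.12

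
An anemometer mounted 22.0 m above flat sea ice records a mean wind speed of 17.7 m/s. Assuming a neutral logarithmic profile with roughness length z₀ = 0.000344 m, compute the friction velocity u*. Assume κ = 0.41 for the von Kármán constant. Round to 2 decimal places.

Log law: V(z) = (u*/κ) · ln(z/z₀) ⇒ u* = κ · V / ln(z/z₀)
u* = 0.41 × 17.7 / ln(22.0/0.000344) = 0.41 × 17.7 / 11.0659
   = 7.2570 / 11.0659 = 0.6558 m/s

u* ≈ 0.66 m/s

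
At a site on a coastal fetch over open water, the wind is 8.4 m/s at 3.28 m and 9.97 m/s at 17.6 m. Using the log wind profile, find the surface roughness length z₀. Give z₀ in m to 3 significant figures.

Log law: V(z) ∝ ln(z/z₀). With r = V₁/V₂ = 8.4/9.97 = 0.84253,
r · ln(z₂/z₀) = ln(z₁/z₀) ⇒ ln z₀ = (ln z₁ − r·ln z₂)/(1 − r)
ln z₀ = (1.18784 − 0.84253×2.86790) / 0.15747 = -7.8010
z₀ = exp(-7.8010) = 0.0004093 m

z₀ ≈ 0.000409 m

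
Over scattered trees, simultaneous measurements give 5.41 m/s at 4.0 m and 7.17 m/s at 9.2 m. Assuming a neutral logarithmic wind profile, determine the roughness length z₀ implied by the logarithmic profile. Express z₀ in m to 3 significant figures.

z₀ ≈ 0.309 m

Log law: V(z) ∝ ln(z/z₀). With r = V₁/V₂ = 5.41/7.17 = 0.75453,
r · ln(z₂/z₀) = ln(z₁/z₀) ⇒ ln z₀ = (ln z₁ − r·ln z₂)/(1 − r)
ln z₀ = (1.38629 − 0.75453×2.21920) / 0.24547 = -1.1740
z₀ = exp(-1.1740) = 0.3091 m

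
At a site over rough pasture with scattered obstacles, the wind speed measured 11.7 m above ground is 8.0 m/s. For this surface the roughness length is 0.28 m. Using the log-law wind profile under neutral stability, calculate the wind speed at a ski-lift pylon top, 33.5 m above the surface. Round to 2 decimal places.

10.25 m/s

Log law: V(z) ∝ ln(z/z₀), so V₂/V₁ = ln(z₂/z₀) / ln(z₁/z₀).
ln(33.5/0.28) = 4.7845, ln(11.7/0.28) = 3.7326
V₂ = 8.0 × 4.7845/3.7326 = 8.0 × 1.2818 = 10.2547 m/s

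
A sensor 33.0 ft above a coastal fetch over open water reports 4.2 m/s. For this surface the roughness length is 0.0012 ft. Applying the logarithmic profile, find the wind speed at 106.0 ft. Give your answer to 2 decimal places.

4.68 m/s

Log law: V(z) ∝ ln(z/z₀), so V₂/V₁ = ln(z₂/z₀) / ln(z₁/z₀).
ln(106.0/0.0012) = 11.3889, ln(33.0/0.0012) = 10.2219
V₂ = 4.2 × 11.3889/10.2219 = 4.2 × 1.1142 = 4.6795 m/s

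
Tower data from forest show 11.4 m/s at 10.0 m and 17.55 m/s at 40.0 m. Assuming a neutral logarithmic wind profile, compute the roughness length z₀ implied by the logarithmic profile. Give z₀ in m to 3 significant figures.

z₀ ≈ 0.766 m

Log law: V(z) ∝ ln(z/z₀). With r = V₁/V₂ = 11.4/17.55 = 0.64957,
r · ln(z₂/z₀) = ln(z₁/z₀) ⇒ ln z₀ = (ln z₁ − r·ln z₂)/(1 − r)
ln z₀ = (2.30259 − 0.64957×3.68888) / 0.35043 = -0.2671
z₀ = exp(-0.2671) = 0.7656 m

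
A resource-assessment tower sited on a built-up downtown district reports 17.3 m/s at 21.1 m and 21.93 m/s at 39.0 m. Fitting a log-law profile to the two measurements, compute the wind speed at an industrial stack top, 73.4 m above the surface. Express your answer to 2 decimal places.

Log law: V ∝ ln(z/z₀). From the pair, with r = V₁/V₂ = 0.78887,
ln z₀ = (ln z₁ − r·ln z₂)/(1 − r) = (3.0493 − 0.78887×3.6636)/0.21113 = 0.7540 → z₀ = 2.125 m
V₃ = V₁ · ln(z₃/z₀)/ln(z₁/z₀) = 17.3 × 3.5419/2.2953 = 26.6962 m/s

26.70 m/s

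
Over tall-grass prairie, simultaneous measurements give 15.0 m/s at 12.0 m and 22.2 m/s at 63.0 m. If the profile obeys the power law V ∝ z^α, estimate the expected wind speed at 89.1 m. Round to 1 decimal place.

First find α: α = ln(V₂/V₁)/ln(z₂/z₁) = ln(22.2/15.0)/ln(63.0/12.0) = 0.39204/1.65823 = 0.2364
Extrapolate from 63.0 m to 89.1 m: V₃ = 22.2 × (89.1/63.0)^0.2364 = 22.2 × 1.0854 = 24.0959 m/s

24.1 m/s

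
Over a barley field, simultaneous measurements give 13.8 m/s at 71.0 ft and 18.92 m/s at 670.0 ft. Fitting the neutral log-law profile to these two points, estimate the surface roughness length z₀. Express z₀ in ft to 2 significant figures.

z₀ ≈ 0.17 ft

Log law: V(z) ∝ ln(z/z₀). With r = V₁/V₂ = 13.8/18.92 = 0.72939,
r · ln(z₂/z₀) = ln(z₁/z₀) ⇒ ln z₀ = (ln z₁ − r·ln z₂)/(1 − r)
ln z₀ = (4.26268 − 0.72939×6.50728) / 0.27061 = -1.7872
z₀ = exp(-1.7872) = 0.1674 ft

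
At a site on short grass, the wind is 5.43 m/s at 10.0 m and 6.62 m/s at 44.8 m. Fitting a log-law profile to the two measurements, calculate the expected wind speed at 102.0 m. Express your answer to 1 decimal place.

7.3 m/s

Log law: V ∝ ln(z/z₀). From the pair, with r = V₁/V₂ = 0.82024,
ln z₀ = (ln z₁ − r·ln z₂)/(1 − r) = (2.3026 − 0.82024×3.8022)/0.17976 = -4.5402 → z₀ = 0.01067 m
V₃ = V₁ · ln(z₃/z₀)/ln(z₁/z₀) = 5.43 × 9.1652/6.8428 = 7.2729 m/s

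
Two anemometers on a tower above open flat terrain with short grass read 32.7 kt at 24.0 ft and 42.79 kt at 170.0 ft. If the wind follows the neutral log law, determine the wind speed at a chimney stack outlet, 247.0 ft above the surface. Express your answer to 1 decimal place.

44.7 kt

Log law: V ∝ ln(z/z₀). From the pair, with r = V₁/V₂ = 0.76420,
ln z₀ = (ln z₁ − r·ln z₂)/(1 − r) = (3.1781 − 0.76420×5.1358)/0.23580 = -3.1667 → z₀ = 0.04214 ft
V₃ = V₁ · ln(z₃/z₀)/ln(z₁/z₀) = 32.7 × 8.6761/6.3447 = 44.7154 kt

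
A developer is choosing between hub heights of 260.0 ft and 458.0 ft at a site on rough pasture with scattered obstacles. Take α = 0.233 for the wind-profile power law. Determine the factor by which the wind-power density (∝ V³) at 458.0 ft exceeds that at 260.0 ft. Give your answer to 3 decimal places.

1.486

Speed ratio: V_B/V_A = (z_B/z_A)^α = (458.0/260.0)^0.233 = (1.7615)^0.233 = 1.14102
Power-density ratio: P_B/P_A = (V_B/V_A)³ = (1.14102)³ = 1.48552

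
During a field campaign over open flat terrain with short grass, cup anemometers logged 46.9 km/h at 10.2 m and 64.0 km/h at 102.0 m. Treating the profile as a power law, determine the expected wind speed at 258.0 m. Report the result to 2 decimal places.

72.54 km/h

First find α: α = ln(V₂/V₁)/ln(z₂/z₁) = ln(64.0/46.9)/ln(102.0/10.2) = 0.31087/2.30259 = 0.1350
Extrapolate from 102.0 m to 258.0 m: V₃ = 64.0 × (258.0/102.0)^0.1350 = 64.0 × 1.1335 = 72.5422 km/h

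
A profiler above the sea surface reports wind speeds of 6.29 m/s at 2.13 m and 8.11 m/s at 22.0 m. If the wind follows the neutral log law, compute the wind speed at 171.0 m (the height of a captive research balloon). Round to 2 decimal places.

9.71 m/s

Log law: V ∝ ln(z/z₀). From the pair, with r = V₁/V₂ = 0.77559,
ln z₀ = (ln z₁ − r·ln z₂)/(1 − r) = (0.7561 − 0.77559×3.0910)/0.22441 = -7.3135 → z₀ = 0.0006665 m
V₃ = V₁ · ln(z₃/z₀)/ln(z₁/z₀) = 6.29 × 12.4551/8.0696 = 9.7084 m/s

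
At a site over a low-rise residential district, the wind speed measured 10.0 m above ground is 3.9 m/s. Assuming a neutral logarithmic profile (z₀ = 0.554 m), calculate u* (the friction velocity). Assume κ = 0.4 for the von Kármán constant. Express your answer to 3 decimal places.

u* ≈ 0.539 m/s

Log law: V(z) = (u*/κ) · ln(z/z₀) ⇒ u* = κ · V / ln(z/z₀)
u* = 0.4 × 3.9 / ln(10.0/0.554) = 0.4 × 3.9 / 2.8932
   = 1.5600 / 2.8932 = 0.5392 m/s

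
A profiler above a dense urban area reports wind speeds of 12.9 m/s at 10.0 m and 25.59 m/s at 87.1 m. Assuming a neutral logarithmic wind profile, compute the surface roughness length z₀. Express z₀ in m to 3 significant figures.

Log law: V(z) ∝ ln(z/z₀). With r = V₁/V₂ = 12.9/25.59 = 0.50410,
r · ln(z₂/z₀) = ln(z₁/z₀) ⇒ ln z₀ = (ln z₁ − r·ln z₂)/(1 − r)
ln z₀ = (2.30259 − 0.50410×4.46706) / 0.49590 = 0.1023
z₀ = exp(0.1023) = 1.108 m

z₀ ≈ 1.11 m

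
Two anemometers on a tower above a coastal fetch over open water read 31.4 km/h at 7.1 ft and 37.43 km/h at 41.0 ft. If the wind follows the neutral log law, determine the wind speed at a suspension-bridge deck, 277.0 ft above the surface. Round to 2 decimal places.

Log law: V ∝ ln(z/z₀). From the pair, with r = V₁/V₂ = 0.83890,
ln z₀ = (ln z₁ − r·ln z₂)/(1 − r) = (1.9601 − 0.83890×3.7136)/0.16110 = -7.1708 → z₀ = 0.0007687 ft
V₃ = V₁ · ln(z₃/z₀)/ln(z₁/z₀) = 31.4 × 12.7948/9.1309 = 43.9998 km/h

44.00 km/h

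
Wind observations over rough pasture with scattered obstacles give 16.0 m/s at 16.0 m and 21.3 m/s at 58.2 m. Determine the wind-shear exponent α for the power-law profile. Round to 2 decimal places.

α ≈ 0.22

Power law: V₂/V₁ = (z₂/z₁)^α ⇒ α = ln(V₂/V₁) / ln(z₂/z₁)
α = ln(21.3/16.0) / ln(58.2/16.0) = ln(1.3313) / ln(3.6375)
  = 0.28612 / 1.29130 = 0.22157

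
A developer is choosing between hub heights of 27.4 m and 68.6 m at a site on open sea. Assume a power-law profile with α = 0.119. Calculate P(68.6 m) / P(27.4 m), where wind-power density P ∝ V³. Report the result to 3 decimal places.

Speed ratio: V_B/V_A = (z_B/z_A)^α = (68.6/27.4)^0.119 = (2.5036)^0.119 = 1.11540
Power-density ratio: P_B/P_A = (V_B/V_A)³ = (1.11540)³ = 1.38768

1.388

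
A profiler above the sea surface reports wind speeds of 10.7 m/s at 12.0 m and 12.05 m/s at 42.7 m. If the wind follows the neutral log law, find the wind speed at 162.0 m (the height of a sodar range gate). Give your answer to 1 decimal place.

13.5 m/s

Log law: V ∝ ln(z/z₀). From the pair, with r = V₁/V₂ = 0.88797,
ln z₀ = (ln z₁ − r·ln z₂)/(1 − r) = (2.4849 − 0.88797×3.7542)/0.11203 = -7.5754 → z₀ = 0.0005129 m
V₃ = V₁ · ln(z₃/z₀)/ln(z₁/z₀) = 10.7 × 12.6630/10.0603 = 13.4682 m/s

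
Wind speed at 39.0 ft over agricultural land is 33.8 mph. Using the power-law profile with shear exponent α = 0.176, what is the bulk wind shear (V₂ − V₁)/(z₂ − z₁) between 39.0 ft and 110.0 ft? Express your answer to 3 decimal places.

0.095 mph/ft

Power law: V₂ = V₁ · (z₂/z₁)^α = 33.8 × (2.8205)^0.176 = 40.5671 mph
ΔV/Δz = (40.5671 − 33.8)/(110.0 − 39.0) = 6.7671/71.0000 = 0.09531 mph/ft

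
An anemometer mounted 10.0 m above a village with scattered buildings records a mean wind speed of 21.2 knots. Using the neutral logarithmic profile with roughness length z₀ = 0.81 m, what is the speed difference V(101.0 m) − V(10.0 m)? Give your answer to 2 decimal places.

19.51 knots

Log law: V₂ = V₁ · ln(z₂/z₀)/ln(z₁/z₀) = 21.2 × 4.8258/2.5133 = 40.7065 knots
ΔV = 40.7065 − 21.2 = 19.5065 knots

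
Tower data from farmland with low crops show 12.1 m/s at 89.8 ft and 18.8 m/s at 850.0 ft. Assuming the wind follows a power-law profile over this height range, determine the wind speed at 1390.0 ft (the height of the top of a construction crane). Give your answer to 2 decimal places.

20.70 m/s

First find α: α = ln(V₂/V₁)/ln(z₂/z₁) = ln(18.8/12.1)/ln(850.0/89.8) = 0.44065/2.24765 = 0.1960
Extrapolate from 850.0 ft to 1390.0 ft: V₃ = 18.8 × (1390.0/850.0)^0.1960 = 18.8 × 1.1012 = 20.7030 m/s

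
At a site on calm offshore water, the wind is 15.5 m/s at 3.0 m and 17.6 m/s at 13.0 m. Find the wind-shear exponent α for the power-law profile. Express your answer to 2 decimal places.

Power law: V₂/V₁ = (z₂/z₁)^α ⇒ α = ln(V₂/V₁) / ln(z₂/z₁)
α = ln(17.6/15.5) / ln(13.0/3.0) = ln(1.1355) / ln(4.3333)
  = 0.12706 / 1.46634 = 0.08665

α ≈ 0.09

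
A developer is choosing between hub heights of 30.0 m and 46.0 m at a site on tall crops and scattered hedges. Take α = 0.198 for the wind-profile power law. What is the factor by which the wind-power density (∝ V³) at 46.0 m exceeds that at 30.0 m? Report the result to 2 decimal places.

1.29

Speed ratio: V_B/V_A = (z_B/z_A)^α = (46.0/30.0)^0.198 = (1.5333)^0.198 = 1.08832
Power-density ratio: P_B/P_A = (V_B/V_A)³ = (1.08832)³ = 1.28905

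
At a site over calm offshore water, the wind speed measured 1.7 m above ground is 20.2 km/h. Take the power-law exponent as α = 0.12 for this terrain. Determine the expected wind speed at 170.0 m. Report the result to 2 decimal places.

35.10 km/h

Power-law profile: V₂ = V₁ · (z₂/z₁)^α
V₂ = 20.2 × (170.0/1.7)^0.12 = 20.2 × (100.0000)^0.12
    = 20.2 × 1.7378 = 35.1036 km/h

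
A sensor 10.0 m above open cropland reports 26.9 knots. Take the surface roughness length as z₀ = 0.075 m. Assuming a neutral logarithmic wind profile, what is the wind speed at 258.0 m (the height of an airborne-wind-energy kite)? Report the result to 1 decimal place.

44.8 knots

Log law: V(z) ∝ ln(z/z₀), so V₂/V₁ = ln(z₂/z₀) / ln(z₁/z₀).
ln(258.0/0.075) = 8.1432, ln(10.0/0.075) = 4.8929
V₂ = 26.9 × 8.1432/4.8929 = 26.9 × 1.6643 = 44.7700 knots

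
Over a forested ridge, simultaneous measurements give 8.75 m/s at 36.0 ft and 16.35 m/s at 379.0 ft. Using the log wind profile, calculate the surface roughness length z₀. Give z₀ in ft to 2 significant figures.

z₀ ≈ 2.4 ft

Log law: V(z) ∝ ln(z/z₀). With r = V₁/V₂ = 8.75/16.35 = 0.53517,
r · ln(z₂/z₀) = ln(z₁/z₀) ⇒ ln z₀ = (ln z₁ − r·ln z₂)/(1 − r)
ln z₀ = (3.58352 − 0.53517×5.93754) / 0.46483 = 0.8733
z₀ = exp(0.8733) = 2.395 ft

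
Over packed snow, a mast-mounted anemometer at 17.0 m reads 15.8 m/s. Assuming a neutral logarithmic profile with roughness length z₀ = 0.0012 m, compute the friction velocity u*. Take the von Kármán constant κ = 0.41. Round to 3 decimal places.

u* ≈ 0.678 m/s

Log law: V(z) = (u*/κ) · ln(z/z₀) ⇒ u* = κ · V / ln(z/z₀)
u* = 0.41 × 15.8 / ln(17.0/0.0012) = 0.41 × 15.8 / 9.5586
   = 6.4780 / 9.5586 = 0.6777 m/s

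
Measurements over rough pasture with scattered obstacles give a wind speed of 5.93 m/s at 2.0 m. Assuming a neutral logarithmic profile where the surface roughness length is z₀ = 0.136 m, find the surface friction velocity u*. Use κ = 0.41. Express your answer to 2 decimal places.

u* ≈ 0.90 m/s

Log law: V(z) = (u*/κ) · ln(z/z₀) ⇒ u* = κ · V / ln(z/z₀)
u* = 0.41 × 5.93 / ln(2.0/0.136) = 0.41 × 5.93 / 2.6882
   = 2.4313 / 2.6882 = 0.9044 m/s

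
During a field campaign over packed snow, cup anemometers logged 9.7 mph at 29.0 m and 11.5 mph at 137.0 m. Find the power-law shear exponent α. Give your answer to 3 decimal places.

Power law: V₂/V₁ = (z₂/z₁)^α ⇒ α = ln(V₂/V₁) / ln(z₂/z₁)
α = ln(11.5/9.7) / ln(137.0/29.0) = ln(1.1856) / ln(4.7241)
  = 0.17022 / 1.55269 = 0.10963

α ≈ 0.110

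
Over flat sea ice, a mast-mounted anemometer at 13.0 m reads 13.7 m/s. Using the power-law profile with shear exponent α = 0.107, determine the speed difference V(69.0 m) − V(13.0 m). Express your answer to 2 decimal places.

2.68 m/s

Power law: V₂ = V₁ · (z₂/z₁)^α = 13.7 × (5.3077)^0.107 = 16.3789 m/s
ΔV = 16.3789 − 13.7 = 2.6789 m/s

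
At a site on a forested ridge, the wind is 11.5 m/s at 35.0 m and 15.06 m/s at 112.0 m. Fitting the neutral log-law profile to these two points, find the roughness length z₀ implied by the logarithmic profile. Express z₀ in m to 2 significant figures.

Log law: V(z) ∝ ln(z/z₀). With r = V₁/V₂ = 11.5/15.06 = 0.76361,
r · ln(z₂/z₀) = ln(z₁/z₀) ⇒ ln z₀ = (ln z₁ − r·ln z₂)/(1 − r)
ln z₀ = (3.55535 − 0.76361×4.71850) / 0.23639 = -0.2020
z₀ = exp(-0.2020) = 0.8171 m

z₀ ≈ 0.82 m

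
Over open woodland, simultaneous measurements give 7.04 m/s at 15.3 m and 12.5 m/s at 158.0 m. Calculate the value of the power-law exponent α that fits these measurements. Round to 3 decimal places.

Power law: V₂/V₁ = (z₂/z₁)^α ⇒ α = ln(V₂/V₁) / ln(z₂/z₁)
α = ln(12.5/7.04) / ln(158.0/15.3) = ln(1.7756) / ln(10.3268)
  = 0.57412 / 2.33474 = 0.24590

α ≈ 0.246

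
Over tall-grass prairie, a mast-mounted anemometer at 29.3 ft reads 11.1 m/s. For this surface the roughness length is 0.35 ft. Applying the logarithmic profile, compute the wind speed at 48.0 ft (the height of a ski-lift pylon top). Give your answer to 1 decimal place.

Log law: V(z) ∝ ln(z/z₀), so V₂/V₁ = ln(z₂/z₀) / ln(z₁/z₀).
ln(48.0/0.35) = 4.9210, ln(29.3/0.35) = 4.4274
V₂ = 11.1 × 4.9210/4.4274 = 11.1 × 1.1115 = 12.3375 m/s

12.3 m/s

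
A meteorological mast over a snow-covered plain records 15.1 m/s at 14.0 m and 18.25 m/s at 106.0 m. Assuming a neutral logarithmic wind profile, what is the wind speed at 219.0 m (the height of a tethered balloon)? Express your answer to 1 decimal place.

19.4 m/s

Log law: V ∝ ln(z/z₀). From the pair, with r = V₁/V₂ = 0.82740,
ln z₀ = (ln z₁ − r·ln z₂)/(1 − r) = (2.6391 − 0.82740×4.6634)/0.17260 = -7.0651 → z₀ = 0.0008544 m
V₃ = V₁ · ln(z₃/z₀)/ln(z₁/z₀) = 15.1 × 12.4542/9.7042 = 19.3791 m/s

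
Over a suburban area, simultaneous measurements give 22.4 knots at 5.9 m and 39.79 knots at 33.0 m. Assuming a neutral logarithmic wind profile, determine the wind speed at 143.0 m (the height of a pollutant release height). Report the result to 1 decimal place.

Log law: V ∝ ln(z/z₀). From the pair, with r = V₁/V₂ = 0.56296,
ln z₀ = (ln z₁ − r·ln z₂)/(1 − r) = (1.7750 − 0.56296×3.4965)/0.43704 = -0.4426 → z₀ = 0.6424 m
V₃ = V₁ · ln(z₃/z₀)/ln(z₁/z₀) = 22.4 × 5.4054/2.2175 = 54.6020 knots

54.6 knots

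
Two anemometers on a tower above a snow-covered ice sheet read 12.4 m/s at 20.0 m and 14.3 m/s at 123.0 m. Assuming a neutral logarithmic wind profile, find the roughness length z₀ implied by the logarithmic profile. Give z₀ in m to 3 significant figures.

Log law: V(z) ∝ ln(z/z₀). With r = V₁/V₂ = 12.4/14.3 = 0.86713,
r · ln(z₂/z₀) = ln(z₁/z₀) ⇒ ln z₀ = (ln z₁ − r·ln z₂)/(1 − r)
ln z₀ = (2.99573 − 0.86713×4.81218) / 0.13287 = -8.8590
z₀ = exp(-8.8590) = 0.0001421 m

z₀ ≈ 0.000142 m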